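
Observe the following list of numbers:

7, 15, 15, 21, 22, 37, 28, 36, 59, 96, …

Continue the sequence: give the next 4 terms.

45, 55, 155, 251

Positions follow the repeating pattern AABB; grouping by letter gives 2 tracks.
Track A: 7, 15, 22, 37, 59, 96 (a Fibonacci-like recurrence a_n = a_{n-1} + a_{n-2}).
Track B: 15, 21, 28, 36 (triangular numbers starting at T_5).
Position 11 falls in track B as its term 5, giving 45.
The 12th slot belongs to track B; its 6th term is 55.
Position 13 falls in track A as its term 7, giving 155.
Term 14 comes from track A (its 8th entry): 251.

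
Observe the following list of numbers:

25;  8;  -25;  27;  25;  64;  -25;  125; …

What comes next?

Split by position mod 2 into 2 tracks.
Track A is 25, -25, 25, -25, which is the oscillation 25·(−1)^(n+1).
Track B is 8, 27, 64, 125, which is consecutive cubes n³ from n = 2.
Position 9 falls in track A as its term 5, giving 25.

25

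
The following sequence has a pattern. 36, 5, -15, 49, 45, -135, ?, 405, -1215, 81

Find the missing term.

64

Positions follow the repeating pattern ABB; grouping by letter gives 2 tracks.
Subsequence A: 36, 49, ?, 81 (the squares 6², 7², 8², …).
Subsequence B: 5, -15, 45, -135, 405, -1215 (multiplying by -3 each time).
Subsequence A's pattern makes the blank 64.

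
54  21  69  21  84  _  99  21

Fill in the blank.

Split by position mod 2 into 2 tracks.
Track A: 54, 69, 84, 99 — arithmetic, step +15.
Track B: 21, 21, ?, 21 — the constant sequence 21.
So the missing entry in track B is 21.

21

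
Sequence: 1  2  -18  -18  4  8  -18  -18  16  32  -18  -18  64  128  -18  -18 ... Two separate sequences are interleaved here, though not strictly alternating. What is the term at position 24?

-18

The slot pattern repeats as AABB (period 4), so there are 2 interleaved tracks.
Track A is 1, 2, 4, 8, 16, 32, 64, 128, which is powers 2^0, 2^1, 2^2, ….
Track B is -18, -18, -18, -18, -18, -18, -18, -18, which is constant -18.
Term 24 comes from track B (its 12th entry): -18.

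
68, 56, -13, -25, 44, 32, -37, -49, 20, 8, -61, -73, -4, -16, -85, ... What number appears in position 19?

Reading positions in blocks of 4 reveals the pattern AABB — 2 tracks woven together.
Stream A = 68, 56, 44, 32, 20, 8, -4, -16: linear: a_n = 80 − 12·n.
Stream B = -13, -25, -37, -49, -61, -73, -85: arithmetic with common difference −12.
Term 19 comes from stream B (its 9th entry): -109.

-109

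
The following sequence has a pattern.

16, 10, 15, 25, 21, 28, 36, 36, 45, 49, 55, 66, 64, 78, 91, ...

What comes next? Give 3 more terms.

Reading positions in blocks of 3 reveals the pattern ABB — 2 tracks woven together.
Subsequence A is 16, 25, 36, 49, 64, which is the squares 4², 5², 6², ….
Subsequence B is 10, 15, 21, 28, 36, 45, 55, 66, 78, 91, which is triangular numbers n(n+1)/2 for n = 4, 5, ….
Term 16 comes from subsequence A (its 6th entry): 81.
Position 17 → subsequence B, term 11 = 105.
Term 18 comes from subsequence B (its 12th entry): 120.

81, 105, 120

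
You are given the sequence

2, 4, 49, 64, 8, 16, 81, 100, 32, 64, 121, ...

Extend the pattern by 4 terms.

144, 128, 256, 169

The slot pattern repeats as AABB (period 4), so there are 2 interleaved tracks.
Track A: 2, 4, 8, 16, 32, 64 — successive powers of 2.
Track B: 49, 64, 81, 100, 121 — perfect squares starting at 7².
Position 12 falls in track B as its term 6, giving 144.
Position 13 → track A, term 7 = 128.
Position 14 → track A, term 8 = 256.
Position 15 falls in track B as its term 7, giving 169.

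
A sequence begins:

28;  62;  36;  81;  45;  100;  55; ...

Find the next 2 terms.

119, 66

Positions 1, 3, 5, … form one subsequence and positions 2, 4, 6, … form another.
Subsequence A: 28, 36, 45, 55 (triangular numbers starting at T_7).
Subsequence B: 62, 81, 100 (linear: a_n = 43 + 19·n).
Term 8 comes from subsequence B (its 4th entry): 119.
Term 9 comes from subsequence A (its 5th entry): 66.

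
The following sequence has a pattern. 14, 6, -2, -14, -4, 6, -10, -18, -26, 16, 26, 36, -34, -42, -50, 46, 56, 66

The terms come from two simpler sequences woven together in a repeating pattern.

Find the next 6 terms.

Positions follow the repeating pattern AAABBB; grouping by letter gives 2 tracks.
Track A: 14, 6, -2, -10, -18, -26, -34, -42, -50 (subtracting 8 each time).
Track B: -14, -4, 6, 16, 26, 36, 46, 56, 66 (adding 10 each time).
Term 19 comes from track A (its 10th entry): -58.
The 20th slot belongs to track A; its 11th term is -66.
The 21st slot belongs to track A; its 12th term is -74.
The 22nd slot belongs to track B; its 10th term is 76.
Position 23 → track B, term 11 = 86.
Position 24 falls in track B as its term 12, giving 96.

-58, -66, -74, 76, 86, 96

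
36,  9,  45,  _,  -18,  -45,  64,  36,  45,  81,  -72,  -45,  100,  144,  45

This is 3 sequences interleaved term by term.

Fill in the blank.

Read the sequence 3 terms at a time; column i is its own pattern.
Track A is 36, ?, 64, 81, 100, which is the squares 6², 7², 8², ….
Track B is 9, -18, 36, -72, 144, which is a geometric progression (common ratio -2).
Track C is 45, -45, 45, -45, 45, which is oscillating between 45 and -45.
Filling track A at index 2 by its rule yields 49.

49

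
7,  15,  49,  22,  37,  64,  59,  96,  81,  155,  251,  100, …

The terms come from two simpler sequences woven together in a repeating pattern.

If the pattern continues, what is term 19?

Reading positions in blocks of 3 reveals the pattern AAB — 2 tracks woven together.
Stream A is 7, 15, 22, 37, 59, 96, 155, 251, which is each term equals the sum of the previous two.
Stream B is 49, 64, 81, 100, which is the squares 7², 8², 9², ….
Position 19 falls in stream A as its term 13, giving 2783.

2783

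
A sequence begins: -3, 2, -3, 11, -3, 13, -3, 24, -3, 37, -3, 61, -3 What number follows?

The terms cycle through 2 interleaved subsequences.
Track A: -3, -3, -3, -3, -3, -3, -3. Constant -3.
Track B: 2, 11, 13, 24, 37, 61. Each term equals the sum of the previous two.
Position 14 falls in track B as its term 7, giving 98.

98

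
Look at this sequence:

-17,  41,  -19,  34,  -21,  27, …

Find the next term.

-23

Odd-indexed and even-indexed terms follow separate rules.
Track A: -17, -19, -21 (arithmetic, step −2).
Track B: 41, 34, 27 (linear: a_n = 48 − 7·n).
Position 7 → track A, term 4 = -23.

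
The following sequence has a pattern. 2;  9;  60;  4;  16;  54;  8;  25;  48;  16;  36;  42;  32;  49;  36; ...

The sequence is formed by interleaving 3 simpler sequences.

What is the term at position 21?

Read the sequence 3 terms at a time; column i is its own pattern.
Track A is 2, 4, 8, 16, 32, which is geometric with ratio 2.
Track B is 9, 16, 25, 36, 49, which is consecutive squares n² from n = 3.
Track C is 60, 54, 48, 42, 36, which is arithmetic, step −6.
Position 21 falls in track C as its term 7, giving 24.

24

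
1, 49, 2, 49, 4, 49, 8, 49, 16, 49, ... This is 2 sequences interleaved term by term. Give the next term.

Taking every 2nd term gives 2 separate tracks.
Track A = 1, 2, 4, 8, 16: successive powers of 2.
Track B = 49, 49, 49, 49, 49: always 49.
Position 11 → track A, term 6 = 32.

32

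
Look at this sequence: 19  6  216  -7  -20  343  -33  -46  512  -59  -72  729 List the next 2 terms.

-85, -98

Reading positions in blocks of 3 reveals the pattern AAB — 2 tracks woven together.
Subsequence A: 19, 6, -7, -20, -33, -46, -59, -72 — arithmetic with common difference −13.
Subsequence B: 216, 343, 512, 729 — consecutive cubes n³ from n = 6.
Position 13 falls in subsequence A as its term 9, giving -85.
Position 14 → subsequence A, term 10 = -98.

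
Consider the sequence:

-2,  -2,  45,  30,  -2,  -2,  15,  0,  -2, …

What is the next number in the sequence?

Reading positions in blocks of 4 reveals the pattern AABB — 2 tracks woven together.
Track A = -2, -2, -2, -2, -2: constant -2.
Track B = 45, 30, 15, 0: arithmetic with common difference −15.
Position 10 → track A, term 6 = -2.

-2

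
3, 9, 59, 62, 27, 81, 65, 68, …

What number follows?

Reading positions in blocks of 4 reveals the pattern AABB — 2 tracks woven together.
Track A = 3, 9, 27, 81: powers of 3.
Track B = 59, 62, 65, 68: arithmetic with common difference +3.
Position 9 → track A, term 5 = 243.

243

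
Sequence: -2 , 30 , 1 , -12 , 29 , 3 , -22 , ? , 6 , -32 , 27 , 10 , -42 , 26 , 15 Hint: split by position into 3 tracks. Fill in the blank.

28

Read the sequence 3 terms at a time; column i is its own pattern.
Subsequence A = -2, -12, -22, -32, -42: arithmetic, step −10.
Subsequence B = 30, 29, ?, 27, 26: linear: a_n = 31 − n.
Subsequence C = 1, 3, 6, 10, 15: the triangular numbers T_1, T_2, ….
The gap is subsequence B's term 3; the rule gives 28.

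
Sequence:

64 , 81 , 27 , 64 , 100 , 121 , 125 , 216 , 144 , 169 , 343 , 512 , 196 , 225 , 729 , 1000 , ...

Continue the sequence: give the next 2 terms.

The slot pattern repeats as AABB (period 4), so there are 2 interleaved tracks.
Subsequence A is 64, 81, 100, 121, 144, 169, 196, 225, which is the squares 8², 9², 10², ….
Subsequence B is 27, 64, 125, 216, 343, 512, 729, 1000, which is the cubes 3³, 4³, 5³, ….
The 17th slot belongs to subsequence A; its 9th term is 256.
Position 18 → subsequence A, term 10 = 289.

256, 289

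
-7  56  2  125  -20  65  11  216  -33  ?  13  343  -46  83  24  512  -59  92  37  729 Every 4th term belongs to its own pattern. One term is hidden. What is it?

Taking every 4th term gives 4 separate tracks.
Track A: -7, -20, -33, -46, -59 — arithmetic, step −13.
Track B: 56, 65, ?, 83, 92 — arithmetic with common difference +9.
Track C: 2, 11, 13, 24, 37 — a Fibonacci-like recurrence a_n = a_{n-1} + a_{n-2}.
Track D: 125, 216, 343, 512, 729 — the cubes 5³, 6³, 7³, ….
The gap is track B's term 3; the rule gives 74.

74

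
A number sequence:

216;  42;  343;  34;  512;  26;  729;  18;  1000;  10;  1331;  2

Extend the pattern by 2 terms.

1728, -6

Odd-indexed and even-indexed terms follow separate rules.
Stream A: 216, 343, 512, 729, 1000, 1331 — the cubes 6³, 7³, 8³, ….
Stream B: 42, 34, 26, 18, 10, 2 — arithmetic with common difference −8.
Position 13 → stream A, term 7 = 1728.
Position 14 falls in stream B as its term 7, giving -6.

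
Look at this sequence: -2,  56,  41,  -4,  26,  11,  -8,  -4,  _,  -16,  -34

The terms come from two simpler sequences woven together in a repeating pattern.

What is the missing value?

-19

Reading positions in blocks of 3 reveals the pattern ABB — 2 tracks woven together.
Track A: -2, -4, -8, -16 — a geometric progression (common ratio 2).
Track B: 56, 41, 26, 11, -4, ?, -34 — arithmetic, step −15.
The gap is track B's term 6; the rule gives -19.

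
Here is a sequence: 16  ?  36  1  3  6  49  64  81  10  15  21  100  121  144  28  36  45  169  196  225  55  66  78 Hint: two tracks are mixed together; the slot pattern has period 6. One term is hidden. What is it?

25

The slot pattern repeats as AAABBB (period 6), so there are 2 interleaved tracks.
Track A: 16, ?, 36, 49, 64, 81, 100, 121, 144, 169, 196, 225. Perfect squares starting at 4².
Track B: 1, 3, 6, 10, 15, 21, 28, 36, 45, 55, 66, 78. Triangular numbers starting at T_1.
Filling track A at index 2 by its rule yields 25.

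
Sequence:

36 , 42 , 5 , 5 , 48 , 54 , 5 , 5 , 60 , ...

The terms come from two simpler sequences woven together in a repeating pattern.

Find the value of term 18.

Positions follow the repeating pattern AABB; grouping by letter gives 2 tracks.
Subsequence A: 36, 42, 48, 54, 60. Arithmetic with common difference +6.
Subsequence B: 5, 5, 5, 5. The constant sequence 5.
The 18th slot belongs to subsequence A; its 10th term is 90.

90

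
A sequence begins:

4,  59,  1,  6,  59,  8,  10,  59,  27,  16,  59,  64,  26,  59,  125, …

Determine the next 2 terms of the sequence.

42, 59

Read the sequence 3 terms at a time; column i is its own pattern.
Track A = 4, 6, 10, 16, 26: each term equals the sum of the previous two.
Track B = 59, 59, 59, 59, 59: the constant sequence 59.
Track C = 1, 8, 27, 64, 125: consecutive cubes n³ from n = 1.
The 16th slot belongs to track A; its 6th term is 42.
Term 17 comes from track B (its 6th entry): 59.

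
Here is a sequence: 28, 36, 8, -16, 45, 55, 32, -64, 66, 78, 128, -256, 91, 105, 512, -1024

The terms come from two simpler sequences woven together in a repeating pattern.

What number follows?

120

Reading positions in blocks of 4 reveals the pattern AABB — 2 tracks woven together.
Stream A: 28, 36, 45, 55, 66, 78, 91, 105 — triangular numbers starting at T_7.
Stream B: 8, -16, 32, -64, 128, -256, 512, -1024 — geometric with ratio -2.
Position 17 falls in stream A as its term 9, giving 120.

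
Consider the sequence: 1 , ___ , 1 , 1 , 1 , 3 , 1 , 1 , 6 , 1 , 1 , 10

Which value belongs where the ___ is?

1

Positions follow the repeating pattern AAB; grouping by letter gives 2 tracks.
Stream A: 1, ?, 1, 1, 1, 1, 1, 1 — the constant sequence 1.
Stream B: 1, 3, 6, 10 — the triangular numbers T_1, T_2, ….
Filling stream A at index 2 by its rule yields 1.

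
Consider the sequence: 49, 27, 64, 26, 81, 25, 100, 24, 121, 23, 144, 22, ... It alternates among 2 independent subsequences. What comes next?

169

Positions 1, 3, 5, … form one subsequence and positions 2, 4, 6, … form another.
Subsequence A is 49, 64, 81, 100, 121, 144, which is the squares 7², 8², 9², ….
Subsequence B is 27, 26, 25, 24, 23, 22, which is arithmetic, step −1.
Term 13 comes from subsequence A (its 7th entry): 169.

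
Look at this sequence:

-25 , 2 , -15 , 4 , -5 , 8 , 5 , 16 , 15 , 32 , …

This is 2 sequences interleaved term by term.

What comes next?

Split by position mod 2 into 2 tracks.
Subsequence A: -25, -15, -5, 5, 15 — linear: a_n = -35 + 10·n.
Subsequence B: 2, 4, 8, 16, 32 — a geometric progression (common ratio 2).
Position 11 → subsequence A, term 6 = 25.

25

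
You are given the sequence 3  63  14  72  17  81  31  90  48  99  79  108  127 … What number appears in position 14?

117

The terms cycle through 2 interleaved subsequences.
Stream A = 3, 14, 17, 31, 48, 79, 127: each term equals the sum of the previous two.
Stream B = 63, 72, 81, 90, 99, 108: adding 9 each time.
Position 14 falls in stream B as its term 7, giving 117.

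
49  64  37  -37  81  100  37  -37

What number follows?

Reading positions in blocks of 4 reveals the pattern AABB — 2 tracks woven together.
Subsequence A is 49, 64, 81, 100, which is consecutive squares n² from n = 7.
Subsequence B is 37, -37, 37, -37, which is the oscillation 37·(−1)^(n+1).
Position 9 → subsequence A, term 5 = 121.

121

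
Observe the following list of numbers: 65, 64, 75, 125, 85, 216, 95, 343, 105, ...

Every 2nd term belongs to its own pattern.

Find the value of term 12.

Positions 1, 3, 5, … form one subsequence and positions 2, 4, 6, … form another.
Subsequence A: 65, 75, 85, 95, 105. Arithmetic, step +10.
Subsequence B: 64, 125, 216, 343. Perfect cubes starting at 4³.
Position 12 falls in subsequence B as its term 6, giving 729.

729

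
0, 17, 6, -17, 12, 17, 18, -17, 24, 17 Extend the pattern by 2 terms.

Split by position mod 2 into 2 tracks.
Stream A: 0, 6, 12, 18, 24 (arithmetic with common difference +6).
Stream B: 17, -17, 17, -17, 17 (alternating ±17).
Position 11 → stream A, term 6 = 30.
Term 12 comes from stream B (its 6th entry): -17.

30, -17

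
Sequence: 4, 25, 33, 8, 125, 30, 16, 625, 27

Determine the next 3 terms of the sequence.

Taking every 3rd term gives 3 separate tracks.
Track A: 4, 8, 16 (multiplying by 2 each time).
Track B: 25, 125, 625 (powers 5^2, 5^3, 5^4, …).
Track C: 33, 30, 27 (subtracting 3 each time).
Position 10 falls in track A as its term 4, giving 32.
The 11th slot belongs to track B; its 4th term is 3125.
Term 12 comes from track C (its 4th entry): 24.

32, 3125, 24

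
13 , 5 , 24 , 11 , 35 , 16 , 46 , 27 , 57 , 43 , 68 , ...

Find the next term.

70

Split by position mod 2 into 2 tracks.
Subsequence A: 13, 24, 35, 46, 57, 68. Arithmetic with common difference +11.
Subsequence B: 5, 11, 16, 27, 43. Fibonacci-style (each term is the sum of the two before it).
Position 12 → subsequence B, term 6 = 70.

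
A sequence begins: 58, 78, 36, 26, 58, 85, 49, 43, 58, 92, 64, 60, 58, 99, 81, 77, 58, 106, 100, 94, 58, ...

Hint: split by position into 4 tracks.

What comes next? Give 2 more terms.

The terms cycle through 4 interleaved subsequences.
Stream A = 58, 58, 58, 58, 58, 58: constant 58.
Stream B = 78, 85, 92, 99, 106: adding 7 each time.
Stream C = 36, 49, 64, 81, 100: the squares 6², 7², 8², ….
Stream D = 26, 43, 60, 77, 94: arithmetic, step +17.
Position 22 falls in stream B as its term 6, giving 113.
The 23rd slot belongs to stream C; its 6th term is 121.

113, 121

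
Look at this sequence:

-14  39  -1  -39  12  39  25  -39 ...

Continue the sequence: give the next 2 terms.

The terms cycle through 2 interleaved subsequences.
Track A: -14, -1, 12, 25 — adding 13 each time.
Track B: 39, -39, 39, -39 — alternating ±39.
Position 9 falls in track A as its term 5, giving 38.
Position 10 falls in track B as its term 5, giving 39.

38, 39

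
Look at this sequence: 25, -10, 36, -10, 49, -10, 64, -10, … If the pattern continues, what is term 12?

-10

The terms cycle through 2 interleaved subsequences.
Track A is 25, 36, 49, 64, which is perfect squares starting at 5².
Track B is -10, -10, -10, -10, which is constant -10.
The 12th slot belongs to track B; its 6th term is -10.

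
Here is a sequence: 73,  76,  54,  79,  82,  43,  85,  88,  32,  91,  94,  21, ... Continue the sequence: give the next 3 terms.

Positions follow the repeating pattern AAB; grouping by letter gives 2 tracks.
Stream A: 73, 76, 79, 82, 85, 88, 91, 94. Arithmetic with common difference +3.
Stream B: 54, 43, 32, 21. Arithmetic with common difference −11.
Term 13 comes from stream A (its 9th entry): 97.
Term 14 comes from stream A (its 10th entry): 100.
Position 15 → stream B, term 5 = 10.

97, 100, 10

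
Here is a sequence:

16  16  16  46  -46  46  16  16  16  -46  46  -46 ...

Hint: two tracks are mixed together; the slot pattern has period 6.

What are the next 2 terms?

16, 16

Reading positions in blocks of 6 reveals the pattern AAABBB — 2 tracks woven together.
Track A: 16, 16, 16, 16, 16, 16 — always 16.
Track B: 46, -46, 46, -46, 46, -46 — alternating ±46.
Term 13 comes from track A (its 7th entry): 16.
Position 14 → track A, term 8 = 16.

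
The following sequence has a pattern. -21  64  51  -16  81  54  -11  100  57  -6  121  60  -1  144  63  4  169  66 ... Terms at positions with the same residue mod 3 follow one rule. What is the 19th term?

9

Taking every 3rd term gives 3 separate tracks.
Subsequence A = -21, -16, -11, -6, -1, 4: linear: a_n = -26 + 5·n.
Subsequence B = 64, 81, 100, 121, 144, 169: consecutive squares n² from n = 8.
Subsequence C = 51, 54, 57, 60, 63, 66: arithmetic with common difference +3.
Position 19 falls in subsequence A as its term 7, giving 9.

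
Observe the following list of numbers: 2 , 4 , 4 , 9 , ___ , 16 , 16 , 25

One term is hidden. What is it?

8

The terms cycle through 2 interleaved subsequences.
Stream A: 2, 4, ?, 16 — successive powers of 2.
Stream B: 4, 9, 16, 25 — the squares 2², 3², 4², ….
Filling stream A at index 3 by its rule yields 8.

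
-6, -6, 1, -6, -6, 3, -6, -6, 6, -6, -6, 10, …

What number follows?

Positions follow the repeating pattern AAB; grouping by letter gives 2 tracks.
Subsequence A: -6, -6, -6, -6, -6, -6, -6, -6 (the constant sequence -6).
Subsequence B: 1, 3, 6, 10 (triangular numbers starting at T_1).
The 13th slot belongs to subsequence A; its 9th term is -6.

-6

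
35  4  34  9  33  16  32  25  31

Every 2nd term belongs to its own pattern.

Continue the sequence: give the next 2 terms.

Taking every 2nd term gives 2 separate tracks.
Subsequence A: 35, 34, 33, 32, 31. Arithmetic, step −1.
Subsequence B: 4, 9, 16, 25. Perfect squares starting at 2².
Term 10 comes from subsequence B (its 5th entry): 36.
The 11th slot belongs to subsequence A; its 6th term is 30.

36, 30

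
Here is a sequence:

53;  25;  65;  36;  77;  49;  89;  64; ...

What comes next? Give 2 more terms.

The terms cycle through 2 interleaved subsequences.
Track A: 53, 65, 77, 89. Arithmetic with common difference +12.
Track B: 25, 36, 49, 64. Consecutive squares n² from n = 5.
The 9th slot belongs to track A; its 5th term is 101.
Position 10 → track B, term 5 = 81.

101, 81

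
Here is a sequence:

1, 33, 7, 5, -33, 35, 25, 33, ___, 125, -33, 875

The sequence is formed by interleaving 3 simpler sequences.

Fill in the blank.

Taking every 3rd term gives 3 separate tracks.
Subsequence A = 1, 5, 25, 125: successive powers of 5.
Subsequence B = 33, -33, 33, -33: the oscillation 33·(−1)^(n+1).
Subsequence C = 7, 35, ?, 875: a geometric progression (common ratio 5).
Subsequence C's pattern makes the blank 175.

175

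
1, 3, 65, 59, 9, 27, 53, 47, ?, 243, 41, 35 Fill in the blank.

Reading positions in blocks of 4 reveals the pattern AABB — 2 tracks woven together.
Track A = 1, 3, 9, 27, ?, 243: geometric, ×3 each step.
Track B = 65, 59, 53, 47, 41, 35: linear: a_n = 71 − 6·n.
Filling track A at index 5 by its rule yields 81.

81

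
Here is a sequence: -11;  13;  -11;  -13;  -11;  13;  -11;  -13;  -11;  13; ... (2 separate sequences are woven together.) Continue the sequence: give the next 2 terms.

-11, -13

The terms cycle through 2 interleaved subsequences.
Track A: -11, -11, -11, -11, -11 — the constant sequence -11.
Track B: 13, -13, 13, -13, 13 — oscillating between 13 and -13.
Position 11 falls in track A as its term 6, giving -11.
The 12th slot belongs to track B; its 6th term is -13.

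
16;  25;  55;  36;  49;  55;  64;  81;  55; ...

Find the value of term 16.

Reading positions in blocks of 3 reveals the pattern AAB — 2 tracks woven together.
Track A is 16, 25, 36, 49, 64, 81, which is perfect squares starting at 4².
Track B is 55, 55, 55, which is always 55.
The 16th slot belongs to track A; its 11th term is 196.

196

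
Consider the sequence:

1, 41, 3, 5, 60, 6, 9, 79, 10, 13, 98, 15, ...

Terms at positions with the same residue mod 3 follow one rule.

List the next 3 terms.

17, 117, 21

Split by position mod 3: positions 1, 4, 7, … form one track, and each other residue class forms its own.
Track A: 1, 5, 9, 13 (arithmetic with common difference +4).
Track B: 41, 60, 79, 98 (arithmetic, step +19).
Track C: 3, 6, 10, 15 (the triangular numbers T_2, T_3, …).
Position 13 falls in track A as its term 5, giving 17.
Term 14 comes from track B (its 5th entry): 117.
Position 15 falls in track C as its term 5, giving 21.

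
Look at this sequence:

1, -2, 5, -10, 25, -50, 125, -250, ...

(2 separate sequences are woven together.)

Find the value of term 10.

The terms cycle through 2 interleaved subsequences.
Track A = 1, 5, 25, 125: powers 5^0, 5^1, 5^2, ….
Track B = -2, -10, -50, -250: geometric, ×5 each step.
Position 10 → track B, term 5 = -1250.

-1250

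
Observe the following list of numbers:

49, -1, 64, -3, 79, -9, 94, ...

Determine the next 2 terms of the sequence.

-27, 109

Positions 1, 3, 5, … form one subsequence and positions 2, 4, 6, … form another.
Stream A: 49, 64, 79, 94 — arithmetic with common difference +15.
Stream B: -1, -3, -9 — multiplying by 3 each time.
The 8th slot belongs to stream B; its 4th term is -27.
The 9th slot belongs to stream A; its 5th term is 109.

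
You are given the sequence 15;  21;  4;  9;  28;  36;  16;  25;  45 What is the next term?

Reading positions in blocks of 4 reveals the pattern AABB — 2 tracks woven together.
Subsequence A: 15, 21, 28, 36, 45. Triangular numbers n(n+1)/2 for n = 5, 6, ….
Subsequence B: 4, 9, 16, 25. Consecutive squares n² from n = 2.
Position 10 falls in subsequence A as its term 6, giving 55.

55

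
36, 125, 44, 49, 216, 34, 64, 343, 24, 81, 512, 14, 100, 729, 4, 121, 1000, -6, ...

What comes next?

144

The terms cycle through 3 interleaved subsequences.
Subsequence A is 36, 49, 64, 81, 100, 121, which is consecutive squares n² from n = 6.
Subsequence B is 125, 216, 343, 512, 729, 1000, which is consecutive cubes n³ from n = 5.
Subsequence C is 44, 34, 24, 14, 4, -6, which is arithmetic with common difference −10.
Term 19 comes from subsequence A (its 7th entry): 144.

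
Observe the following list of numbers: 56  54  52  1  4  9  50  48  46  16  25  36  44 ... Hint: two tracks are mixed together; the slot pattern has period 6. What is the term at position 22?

Positions follow the repeating pattern AAABBB; grouping by letter gives 2 tracks.
Track A: 56, 54, 52, 50, 48, 46, 44. Arithmetic with common difference −2.
Track B: 1, 4, 9, 16, 25, 36. The squares 1², 2², 3², ….
Position 22 falls in track B as its term 10, giving 100.

100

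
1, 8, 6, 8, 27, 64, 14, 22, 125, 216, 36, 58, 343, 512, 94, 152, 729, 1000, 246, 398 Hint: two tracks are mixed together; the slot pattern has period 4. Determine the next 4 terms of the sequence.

Positions follow the repeating pattern AABB; grouping by letter gives 2 tracks.
Subsequence A is 1, 8, 27, 64, 125, 216, 343, 512, 729, 1000, which is the cubes 1³, 2³, 3³, ….
Subsequence B is 6, 8, 14, 22, 36, 58, 94, 152, 246, 398, which is Fibonacci-style (each term is the sum of the two before it).
Term 21 comes from subsequence A (its 11th entry): 1331.
Term 22 comes from subsequence A (its 12th entry): 1728.
Term 23 comes from subsequence B (its 11th entry): 644.
Position 24 → subsequence B, term 12 = 1042.

1331, 1728, 644, 1042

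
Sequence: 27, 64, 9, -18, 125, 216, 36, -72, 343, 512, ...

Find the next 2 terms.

Reading positions in blocks of 4 reveals the pattern AABB — 2 tracks woven together.
Subsequence A: 27, 64, 125, 216, 343, 512 (consecutive cubes n³ from n = 3).
Subsequence B: 9, -18, 36, -72 (a geometric progression (common ratio -2)).
The 11th slot belongs to subsequence B; its 5th term is 144.
Position 12 falls in subsequence B as its term 6, giving -288.

144, -288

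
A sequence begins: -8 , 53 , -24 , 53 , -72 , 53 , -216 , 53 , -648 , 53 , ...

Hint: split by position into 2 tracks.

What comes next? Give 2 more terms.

-1944, 53

Split by position mod 2 into 2 tracks.
Stream A: -8, -24, -72, -216, -648 — geometric with ratio 3.
Stream B: 53, 53, 53, 53, 53 — always 53.
Term 11 comes from stream A (its 6th entry): -1944.
Position 12 falls in stream B as its term 6, giving 53.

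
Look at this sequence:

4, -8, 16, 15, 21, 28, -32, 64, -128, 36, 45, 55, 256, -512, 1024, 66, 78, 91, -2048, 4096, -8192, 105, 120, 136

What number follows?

16384

Reading positions in blocks of 6 reveals the pattern AAABBB — 2 tracks woven together.
Track A is 4, -8, 16, -32, 64, -128, 256, -512, 1024, -2048, 4096, -8192, which is multiplying by -2 each time.
Track B is 15, 21, 28, 36, 45, 55, 66, 78, 91, 105, 120, 136, which is triangular numbers n(n+1)/2 for n = 5, 6, ….
Position 25 falls in track A as its term 13, giving 16384.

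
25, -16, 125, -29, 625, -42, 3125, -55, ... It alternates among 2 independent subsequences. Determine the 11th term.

78125

The terms cycle through 2 interleaved subsequences.
Track A: 25, 125, 625, 3125 — powers 5^2, 5^3, 5^4, ….
Track B: -16, -29, -42, -55 — arithmetic, step −13.
Position 11 falls in track A as its term 6, giving 78125.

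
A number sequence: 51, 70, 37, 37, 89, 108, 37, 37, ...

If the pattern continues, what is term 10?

Reading positions in blocks of 4 reveals the pattern AABB — 2 tracks woven together.
Track A: 51, 70, 89, 108. Adding 19 each time.
Track B: 37, 37, 37, 37. The constant sequence 37.
The 10th slot belongs to track A; its 6th term is 146.

146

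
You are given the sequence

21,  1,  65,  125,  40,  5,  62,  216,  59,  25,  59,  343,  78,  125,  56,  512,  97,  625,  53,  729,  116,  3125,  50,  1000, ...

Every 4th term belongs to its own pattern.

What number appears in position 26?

The terms cycle through 4 interleaved subsequences.
Track A: 21, 40, 59, 78, 97, 116 — linear: a_n = 2 + 19·n.
Track B: 1, 5, 25, 125, 625, 3125 — powers of 5.
Track C: 65, 62, 59, 56, 53, 50 — subtracting 3 each time.
Track D: 125, 216, 343, 512, 729, 1000 — the cubes 5³, 6³, 7³, ….
Position 26 → track B, term 7 = 15625.

15625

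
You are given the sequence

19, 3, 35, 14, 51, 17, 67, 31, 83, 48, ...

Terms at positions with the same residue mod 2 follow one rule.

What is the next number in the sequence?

99

Taking every 2nd term gives 2 separate tracks.
Track A is 19, 35, 51, 67, 83, which is linear: a_n = 3 + 16·n.
Track B is 3, 14, 17, 31, 48, which is Fibonacci-style (each term is the sum of the two before it).
Position 11 → track A, term 6 = 99.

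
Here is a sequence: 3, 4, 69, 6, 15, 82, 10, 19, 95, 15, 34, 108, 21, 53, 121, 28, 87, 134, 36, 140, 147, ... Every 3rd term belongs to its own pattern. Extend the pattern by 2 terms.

45, 227

Split by position mod 3: positions 1, 4, 7, … form one track, and each other residue class forms its own.
Subsequence A: 3, 6, 10, 15, 21, 28, 36 (the triangular numbers T_2, T_3, …).
Subsequence B: 4, 15, 19, 34, 53, 87, 140 (a Fibonacci-like recurrence a_n = a_{n-1} + a_{n-2}).
Subsequence C: 69, 82, 95, 108, 121, 134, 147 (arithmetic with common difference +13).
The 22nd slot belongs to subsequence A; its 8th term is 45.
Term 23 comes from subsequence B (its 8th entry): 227.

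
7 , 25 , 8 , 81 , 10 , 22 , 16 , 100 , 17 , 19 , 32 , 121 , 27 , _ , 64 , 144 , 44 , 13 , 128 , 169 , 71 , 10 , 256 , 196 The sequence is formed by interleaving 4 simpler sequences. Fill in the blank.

16

Taking every 4th term gives 4 separate tracks.
Stream A: 7, 10, 17, 27, 44, 71. Each term equals the sum of the previous two.
Stream B: 25, 22, 19, ?, 13, 10. Subtracting 3 each time.
Stream C: 8, 16, 32, 64, 128, 256. Geometric with ratio 2.
Stream D: 81, 100, 121, 144, 169, 196. The squares 9², 10², 11², ….
So the missing entry in stream B is 16.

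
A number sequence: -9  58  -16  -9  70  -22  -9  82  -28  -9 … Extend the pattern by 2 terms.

94, -34

The terms cycle through 3 interleaved subsequences.
Track A: -9, -9, -9, -9 — constant -9.
Track B: 58, 70, 82 — arithmetic, step +12.
Track C: -16, -22, -28 — arithmetic, step −6.
The 11th slot belongs to track B; its 4th term is 94.
Term 12 comes from track C (its 4th entry): -34.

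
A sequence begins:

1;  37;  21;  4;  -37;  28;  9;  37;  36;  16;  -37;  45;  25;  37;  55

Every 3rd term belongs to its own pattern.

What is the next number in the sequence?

36

Split by position mod 3: positions 1, 4, 7, … form one track, and each other residue class forms its own.
Subsequence A is 1, 4, 9, 16, 25, which is consecutive squares n² from n = 1.
Subsequence B is 37, -37, 37, -37, 37, which is the oscillation 37·(−1)^(n+1).
Subsequence C is 21, 28, 36, 45, 55, which is triangular numbers starting at T_6.
Term 16 comes from subsequence A (its 6th entry): 36.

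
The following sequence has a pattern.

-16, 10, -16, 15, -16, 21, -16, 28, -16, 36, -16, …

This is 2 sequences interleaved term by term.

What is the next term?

Taking every 2nd term gives 2 separate tracks.
Stream A: -16, -16, -16, -16, -16, -16. The constant sequence -16.
Stream B: 10, 15, 21, 28, 36. Triangular numbers starting at T_4.
The 12th slot belongs to stream B; its 6th term is 45.

45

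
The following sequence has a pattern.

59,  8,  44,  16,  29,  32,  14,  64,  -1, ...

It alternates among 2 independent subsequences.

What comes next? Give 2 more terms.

Taking every 2nd term gives 2 separate tracks.
Subsequence A = 59, 44, 29, 14, -1: subtracting 15 each time.
Subsequence B = 8, 16, 32, 64: powers 2^3, 2^4, 2^5, ….
Term 10 comes from subsequence B (its 5th entry): 128.
Position 11 → subsequence A, term 6 = -16.

128, -16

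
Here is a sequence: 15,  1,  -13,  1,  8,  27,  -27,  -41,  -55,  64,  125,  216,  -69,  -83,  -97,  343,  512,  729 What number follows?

-111

Reading positions in blocks of 6 reveals the pattern AAABBB — 2 tracks woven together.
Track A: 15, 1, -13, -27, -41, -55, -69, -83, -97 — linear: a_n = 29 − 14·n.
Track B: 1, 8, 27, 64, 125, 216, 343, 512, 729 — perfect cubes starting at 1³.
The 19th slot belongs to track A; its 10th term is -111.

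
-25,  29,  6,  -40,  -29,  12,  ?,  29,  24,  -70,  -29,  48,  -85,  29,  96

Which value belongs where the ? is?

-55

The terms cycle through 3 interleaved subsequences.
Stream A: -25, -40, ?, -70, -85 (subtracting 15 each time).
Stream B: 29, -29, 29, -29, 29 (the oscillation 29·(−1)^(n+1)).
Stream C: 6, 12, 24, 48, 96 (a geometric progression (common ratio 2)).
So the missing entry in stream A is -55.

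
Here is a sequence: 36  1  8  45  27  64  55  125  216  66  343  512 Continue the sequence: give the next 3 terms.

Reading positions in blocks of 3 reveals the pattern ABB — 2 tracks woven together.
Subsequence A: 36, 45, 55, 66 (the triangular numbers T_8, T_9, …).
Subsequence B: 1, 8, 27, 64, 125, 216, 343, 512 (consecutive cubes n³ from n = 1).
The 13th slot belongs to subsequence A; its 5th term is 78.
Position 14 → subsequence B, term 9 = 729.
The 15th slot belongs to subsequence B; its 10th term is 1000.

78, 729, 1000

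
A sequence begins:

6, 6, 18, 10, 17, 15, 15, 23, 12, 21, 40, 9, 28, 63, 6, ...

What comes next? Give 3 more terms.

36, 103, 3

Split by position mod 3 into 3 tracks.
Subsequence A: 6, 10, 15, 21, 28. Triangular numbers starting at T_3.
Subsequence B: 6, 17, 23, 40, 63. Each term equals the sum of the previous two.
Subsequence C: 18, 15, 12, 9, 6. Arithmetic with common difference −3.
Term 16 comes from subsequence A (its 6th entry): 36.
Position 17 → subsequence B, term 6 = 103.
Position 18 → subsequence C, term 6 = 3.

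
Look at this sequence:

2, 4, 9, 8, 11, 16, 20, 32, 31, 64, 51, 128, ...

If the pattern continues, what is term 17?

215

Positions 1, 3, 5, … form one subsequence and positions 2, 4, 6, … form another.
Subsequence A is 2, 9, 11, 20, 31, 51, which is a Fibonacci-like recurrence a_n = a_{n-1} + a_{n-2}.
Subsequence B is 4, 8, 16, 32, 64, 128, which is successive powers of 2.
Position 17 → subsequence A, term 9 = 215.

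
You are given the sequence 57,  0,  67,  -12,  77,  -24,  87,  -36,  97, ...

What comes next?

-48

Odd-indexed and even-indexed terms follow separate rules.
Subsequence A is 57, 67, 77, 87, 97, which is arithmetic with common difference +10.
Subsequence B is 0, -12, -24, -36, which is arithmetic, step −12.
Position 10 falls in subsequence B as its term 5, giving -48.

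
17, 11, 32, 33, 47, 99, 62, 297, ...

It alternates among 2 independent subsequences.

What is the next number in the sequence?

Taking every 2nd term gives 2 separate tracks.
Track A: 17, 32, 47, 62. Arithmetic, step +15.
Track B: 11, 33, 99, 297. A geometric progression (common ratio 3).
Position 9 → track A, term 5 = 77.

77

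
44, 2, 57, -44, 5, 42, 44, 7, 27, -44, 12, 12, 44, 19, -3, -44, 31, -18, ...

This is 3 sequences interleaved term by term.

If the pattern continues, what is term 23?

Split by position mod 3 into 3 tracks.
Track A: 44, -44, 44, -44, 44, -44 — oscillating between 44 and -44.
Track B: 2, 5, 7, 12, 19, 31 — Fibonacci-style (each term is the sum of the two before it).
Track C: 57, 42, 27, 12, -3, -18 — linear: a_n = 72 − 15·n.
Position 23 falls in track B as its term 8, giving 81.

81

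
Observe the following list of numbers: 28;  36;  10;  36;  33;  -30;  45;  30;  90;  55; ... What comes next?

27

Split by position mod 3: positions 1, 4, 7, … form one track, and each other residue class forms its own.
Subsequence A is 28, 36, 45, 55, which is triangular numbers starting at T_7.
Subsequence B is 36, 33, 30, which is arithmetic with common difference −3.
Subsequence C is 10, -30, 90, which is a geometric progression (common ratio -3).
Position 11 → subsequence B, term 4 = 27.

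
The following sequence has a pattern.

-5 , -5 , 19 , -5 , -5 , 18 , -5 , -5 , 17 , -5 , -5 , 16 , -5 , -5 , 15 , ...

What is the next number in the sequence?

Positions follow the repeating pattern AAB; grouping by letter gives 2 tracks.
Stream A: -5, -5, -5, -5, -5, -5, -5, -5, -5, -5. Constant -5.
Stream B: 19, 18, 17, 16, 15. Arithmetic, step −1.
Position 16 falls in stream A as its term 11, giving -5.

-5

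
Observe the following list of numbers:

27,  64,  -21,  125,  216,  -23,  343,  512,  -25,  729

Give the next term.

Reading positions in blocks of 3 reveals the pattern AAB — 2 tracks woven together.
Track A: 27, 64, 125, 216, 343, 512, 729. The cubes 3³, 4³, 5³, ….
Track B: -21, -23, -25. Subtracting 2 each time.
The 11th slot belongs to track A; its 8th term is 1000.

1000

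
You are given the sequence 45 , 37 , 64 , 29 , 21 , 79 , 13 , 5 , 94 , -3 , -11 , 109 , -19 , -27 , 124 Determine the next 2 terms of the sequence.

-35, -43

The slot pattern repeats as AAB (period 3), so there are 2 interleaved tracks.
Stream A: 45, 37, 29, 21, 13, 5, -3, -11, -19, -27. Subtracting 8 each time.
Stream B: 64, 79, 94, 109, 124. Adding 15 each time.
Position 16 → stream A, term 11 = -35.
Position 17 → stream A, term 12 = -43.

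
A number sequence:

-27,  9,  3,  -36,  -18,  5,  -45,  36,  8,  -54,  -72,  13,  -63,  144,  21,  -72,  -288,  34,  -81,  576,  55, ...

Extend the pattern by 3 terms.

-90, -1152, 89

The terms cycle through 3 interleaved subsequences.
Stream A is -27, -36, -45, -54, -63, -72, -81, which is arithmetic, step −9.
Stream B is 9, -18, 36, -72, 144, -288, 576, which is geometric with ratio -2.
Stream C is 3, 5, 8, 13, 21, 34, 55, which is Fibonacci-style (each term is the sum of the two before it).
The 22nd slot belongs to stream A; its 8th term is -90.
Term 23 comes from stream B (its 8th entry): -1152.
Term 24 comes from stream C (its 8th entry): 89.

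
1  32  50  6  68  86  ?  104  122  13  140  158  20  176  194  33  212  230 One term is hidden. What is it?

7

Positions follow the repeating pattern ABB; grouping by letter gives 2 tracks.
Subsequence A: 1, 6, ?, 13, 20, 33 (each term equals the sum of the previous two).
Subsequence B: 32, 50, 68, 86, 104, 122, 140, 158, 176, 194, 212, 230 (arithmetic with common difference +18).
The gap is subsequence A's term 3; the rule gives 7.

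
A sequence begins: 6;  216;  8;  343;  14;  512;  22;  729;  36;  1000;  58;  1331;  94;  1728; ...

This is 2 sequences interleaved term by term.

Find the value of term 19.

Split by position mod 2 into 2 tracks.
Track A is 6, 8, 14, 22, 36, 58, 94, which is a Fibonacci-like recurrence a_n = a_{n-1} + a_{n-2}.
Track B is 216, 343, 512, 729, 1000, 1331, 1728, which is consecutive cubes n³ from n = 6.
Position 19 falls in track A as its term 10, giving 398.

398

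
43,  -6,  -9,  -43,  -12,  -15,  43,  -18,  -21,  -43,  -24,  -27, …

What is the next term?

The slot pattern repeats as ABB (period 3), so there are 2 interleaved tracks.
Stream A is 43, -43, 43, -43, which is the oscillation 43·(−1)^(n+1).
Stream B is -6, -9, -12, -15, -18, -21, -24, -27, which is linear: a_n = -3 − 3·n.
Position 13 → stream A, term 5 = 43.

43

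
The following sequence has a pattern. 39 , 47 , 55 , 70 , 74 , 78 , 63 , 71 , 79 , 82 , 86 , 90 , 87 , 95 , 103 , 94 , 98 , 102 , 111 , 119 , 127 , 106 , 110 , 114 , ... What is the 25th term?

135

Positions follow the repeating pattern AAABBB; grouping by letter gives 2 tracks.
Stream A: 39, 47, 55, 63, 71, 79, 87, 95, 103, 111, 119, 127 (arithmetic, step +8).
Stream B: 70, 74, 78, 82, 86, 90, 94, 98, 102, 106, 110, 114 (linear: a_n = 66 + 4·n).
Position 25 falls in stream A as its term 13, giving 135.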